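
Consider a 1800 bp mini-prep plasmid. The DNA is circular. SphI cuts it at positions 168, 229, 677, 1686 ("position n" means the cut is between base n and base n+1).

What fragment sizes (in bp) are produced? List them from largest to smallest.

Circular molecule, 4 cuts → 4 fragments:
  229 − 168 = 61 bp
  677 − 229 = 448 bp
  1686 − 677 = 1009 bp
  wrap: 1800 − 1686 + 168 = 282 bp
Sorted largest to smallest: 1009, 448, 282, 61 bp.

1009, 448, 282, 61 bp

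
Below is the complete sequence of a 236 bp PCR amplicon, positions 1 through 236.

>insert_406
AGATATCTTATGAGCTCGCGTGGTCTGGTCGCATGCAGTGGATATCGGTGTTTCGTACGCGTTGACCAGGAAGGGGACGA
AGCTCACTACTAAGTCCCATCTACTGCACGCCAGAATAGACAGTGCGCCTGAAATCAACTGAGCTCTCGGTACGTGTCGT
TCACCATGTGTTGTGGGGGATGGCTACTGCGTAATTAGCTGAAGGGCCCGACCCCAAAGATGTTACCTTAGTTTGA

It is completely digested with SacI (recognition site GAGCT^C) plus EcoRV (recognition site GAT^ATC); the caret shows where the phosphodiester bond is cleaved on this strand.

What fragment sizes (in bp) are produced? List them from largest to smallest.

102, 91, 27, 12, 4 bp

SacI sites (GAGCTC) start at positions 12, 141.
SacI cuts after base 5 of each site (before the last base), so after positions 16, 145.
EcoRV sites (GATATC) start at positions 2, 41.
EcoRV cuts after base 3 of each site, so after positions 4, 43.
Combined cut positions: 4, 16, 43, 145.
Linear molecule, 4 cuts → 5 fragments:
  1–4 → 4 bp
  5–16 → 12 bp
  17–43 → 27 bp
  44–145 → 102 bp
  146–236 → 91 bp
Sorted largest to smallest: 102, 91, 27, 12, 4 bp.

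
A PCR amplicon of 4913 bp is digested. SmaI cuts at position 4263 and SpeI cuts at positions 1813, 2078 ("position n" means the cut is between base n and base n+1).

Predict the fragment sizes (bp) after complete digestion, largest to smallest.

2185, 1813, 650, 265 bp

Combined cut positions (sorted): 1813, 2078, 4263.
Linear molecule, 3 cuts → 4 fragments:
  1813 − 0 = 1813 bp
  2078 − 1813 = 265 bp
  4263 − 2078 = 2185 bp
  4913 − 4263 = 650 bp
Sorted largest to smallest: 2185, 1813, 650, 265 bp.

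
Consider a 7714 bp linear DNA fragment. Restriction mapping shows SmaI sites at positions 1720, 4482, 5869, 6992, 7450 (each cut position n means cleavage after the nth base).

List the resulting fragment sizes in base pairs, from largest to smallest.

Linear molecule, 5 cuts → 6 fragments:
  1720 − 0 = 1720 bp
  4482 − 1720 = 2762 bp
  5869 − 4482 = 1387 bp
  6992 − 5869 = 1123 bp
  7450 − 6992 = 458 bp
  7714 − 7450 = 264 bp
Sorted largest to smallest: 2762, 1720, 1387, 1123, 458, 264 bp.

2762, 1720, 1387, 1123, 458, 264 bp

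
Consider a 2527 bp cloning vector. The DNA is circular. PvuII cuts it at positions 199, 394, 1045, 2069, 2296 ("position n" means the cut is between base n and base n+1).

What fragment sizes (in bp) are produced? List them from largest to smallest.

1024, 651, 430, 227, 195 bp

Circular molecule, 5 cuts → 5 fragments:
  394 − 199 = 195 bp
  1045 − 394 = 651 bp
  2069 − 1045 = 1024 bp
  2296 − 2069 = 227 bp
  wrap: 2527 − 2296 + 199 = 430 bp
Sorted largest to smallest: 1024, 651, 430, 227, 195 bp.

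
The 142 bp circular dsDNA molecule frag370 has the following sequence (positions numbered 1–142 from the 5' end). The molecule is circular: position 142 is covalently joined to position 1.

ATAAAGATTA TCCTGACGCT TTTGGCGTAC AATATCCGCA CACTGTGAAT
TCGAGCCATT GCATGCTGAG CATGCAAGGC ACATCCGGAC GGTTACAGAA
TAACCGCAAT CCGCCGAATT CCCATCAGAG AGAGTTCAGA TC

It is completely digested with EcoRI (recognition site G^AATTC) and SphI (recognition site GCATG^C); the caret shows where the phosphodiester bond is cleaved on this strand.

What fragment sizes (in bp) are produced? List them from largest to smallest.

EcoRI sites (GAATTC) start at positions 47, 116.
EcoRI cuts after the first base of each site, so after positions 47, 116.
SphI sites (GCATGC) start at positions 61, 70.
SphI cuts after base 5 of each site (before the last base), so after positions 65, 74.
Combined cut positions: 47, 65, 74, 116.
Circular molecule, 4 cuts → 4 fragments:
  48–65 → 18 bp
  66–74 → 9 bp
  75–116 → 42 bp
  117–142 then 1–47 → 26 + 47 = 73 bp
Sorted largest to smallest: 73, 42, 18, 9 bp.

73, 42, 18, 9 bp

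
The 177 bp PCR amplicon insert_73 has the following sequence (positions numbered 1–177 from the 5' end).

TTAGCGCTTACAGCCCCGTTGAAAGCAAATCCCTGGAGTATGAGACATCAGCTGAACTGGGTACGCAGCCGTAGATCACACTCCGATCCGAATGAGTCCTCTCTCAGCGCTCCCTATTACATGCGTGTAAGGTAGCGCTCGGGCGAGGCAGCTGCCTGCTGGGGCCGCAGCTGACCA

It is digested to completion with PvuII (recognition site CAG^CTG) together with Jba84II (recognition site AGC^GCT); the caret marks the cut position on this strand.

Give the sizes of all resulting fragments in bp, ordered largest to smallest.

PvuII sites (CAGCTG) start at positions 49, 149, 168.
PvuII cuts after base 3 of each site, so after positions 51, 151, 170.
Jba84II sites (AGCGCT) start at positions 3, 106, 134.
Jba84II cuts after base 3 of each site, so after positions 5, 108, 136.
Combined cut positions: 5, 51, 108, 136, 151, 170.
Linear molecule, 6 cuts → 7 fragments:
  1–5 → 5 bp
  6–51 → 46 bp
  52–108 → 57 bp
  109–136 → 28 bp
  137–151 → 15 bp
  152–170 → 19 bp
  171–177 → 7 bp
Sorted largest to smallest: 57, 46, 28, 19, 15, 7, 5 bp.

57, 46, 28, 19, 15, 7, 5 bp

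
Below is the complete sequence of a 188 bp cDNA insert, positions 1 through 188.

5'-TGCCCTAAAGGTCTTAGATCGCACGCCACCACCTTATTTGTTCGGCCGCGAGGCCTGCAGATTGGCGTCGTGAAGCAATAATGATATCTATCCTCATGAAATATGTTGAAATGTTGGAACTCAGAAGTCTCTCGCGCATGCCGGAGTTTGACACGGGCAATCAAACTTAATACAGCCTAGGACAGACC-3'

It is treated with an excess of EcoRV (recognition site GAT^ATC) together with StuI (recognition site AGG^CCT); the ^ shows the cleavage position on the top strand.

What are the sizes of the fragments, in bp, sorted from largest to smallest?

103, 53, 32 bp

The EcoRV site (GATATC) starts at position 83.
EcoRV cuts after base 3 of each site, so after position 85.
The StuI site (AGGCCT) starts at position 51.
StuI cuts after base 3 of each site, so after position 53.
Combined cut positions: 53, 85.
Linear molecule, 2 cuts → 3 fragments:
  1–53 → 53 bp
  54–85 → 32 bp
  86–188 → 103 bp
Sorted largest to smallest: 103, 53, 32 bp.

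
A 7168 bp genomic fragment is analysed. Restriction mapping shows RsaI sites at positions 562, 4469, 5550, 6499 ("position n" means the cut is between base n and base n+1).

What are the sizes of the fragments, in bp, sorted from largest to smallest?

3907, 1081, 949, 669, 562 bp

Linear molecule, 4 cuts → 5 fragments:
  562 − 0 = 562 bp
  4469 − 562 = 3907 bp
  5550 − 4469 = 1081 bp
  6499 − 5550 = 949 bp
  7168 − 6499 = 669 bp
Sorted largest to smallest: 3907, 1081, 949, 669, 562 bp.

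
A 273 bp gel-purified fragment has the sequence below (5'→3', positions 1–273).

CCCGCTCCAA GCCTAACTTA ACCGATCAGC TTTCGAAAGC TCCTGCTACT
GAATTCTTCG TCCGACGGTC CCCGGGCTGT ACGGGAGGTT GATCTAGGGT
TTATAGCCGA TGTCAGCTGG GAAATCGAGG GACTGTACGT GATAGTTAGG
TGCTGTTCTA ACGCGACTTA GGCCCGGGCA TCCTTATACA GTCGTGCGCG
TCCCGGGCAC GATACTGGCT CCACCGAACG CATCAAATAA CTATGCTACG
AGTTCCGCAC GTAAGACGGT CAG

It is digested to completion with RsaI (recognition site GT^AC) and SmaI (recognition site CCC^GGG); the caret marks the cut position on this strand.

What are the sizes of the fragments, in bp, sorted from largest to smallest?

73, 69, 56, 39, 29, 7 bp

RsaI sites (GTAC) start at positions 79, 135.
RsaI cuts after base 2 of each site, so after positions 80, 136.
SmaI sites (CCCGGG) start at positions 71, 173, 202.
SmaI cuts after base 3 of each site, so after positions 73, 175, 204.
Combined cut positions: 73, 80, 136, 175, 204.
Linear molecule, 5 cuts → 6 fragments:
  1–73 → 73 bp
  74–80 → 7 bp
  81–136 → 56 bp
  137–175 → 39 bp
  176–204 → 29 bp
  205–273 → 69 bp
Sorted largest to smallest: 73, 69, 56, 39, 29, 7 bp.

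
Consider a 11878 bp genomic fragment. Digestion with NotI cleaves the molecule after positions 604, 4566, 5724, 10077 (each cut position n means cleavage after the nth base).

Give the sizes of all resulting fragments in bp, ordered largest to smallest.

4353, 3962, 1801, 1158, 604 bp

Linear molecule, 4 cuts → 5 fragments:
  604 − 0 = 604 bp
  4566 − 604 = 3962 bp
  5724 − 4566 = 1158 bp
  10077 − 5724 = 4353 bp
  11878 − 10077 = 1801 bp
Sorted largest to smallest: 4353, 3962, 1801, 1158, 604 bp.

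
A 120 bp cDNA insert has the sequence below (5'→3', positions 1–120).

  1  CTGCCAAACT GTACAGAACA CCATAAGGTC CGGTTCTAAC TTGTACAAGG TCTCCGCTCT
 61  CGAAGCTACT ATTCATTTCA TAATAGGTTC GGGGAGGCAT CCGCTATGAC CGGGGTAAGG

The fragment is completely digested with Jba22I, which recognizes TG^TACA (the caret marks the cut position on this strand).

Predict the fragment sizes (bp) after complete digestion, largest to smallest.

77, 32, 11 bp

Jba22I sites (TGTACA) start at positions 10, 42.
Jba22I cuts after base 2 of each site, so after positions 11, 43.
Linear molecule, 2 cuts → 3 fragments:
  1–11 → 11 bp
  12–43 → 32 bp
  44–120 → 77 bp
Sorted largest to smallest: 77, 32, 11 bp.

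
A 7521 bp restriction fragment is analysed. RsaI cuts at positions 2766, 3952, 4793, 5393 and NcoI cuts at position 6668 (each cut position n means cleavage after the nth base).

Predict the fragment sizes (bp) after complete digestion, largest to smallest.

2766, 1275, 1186, 853, 841, 600 bp

Combined cut positions (sorted): 2766, 3952, 4793, 5393, 6668.
Linear molecule, 5 cuts → 6 fragments:
  2766 − 0 = 2766 bp
  3952 − 2766 = 1186 bp
  4793 − 3952 = 841 bp
  5393 − 4793 = 600 bp
  6668 − 5393 = 1275 bp
  7521 − 6668 = 853 bp
Sorted largest to smallest: 2766, 1275, 1186, 853, 841, 600 bp.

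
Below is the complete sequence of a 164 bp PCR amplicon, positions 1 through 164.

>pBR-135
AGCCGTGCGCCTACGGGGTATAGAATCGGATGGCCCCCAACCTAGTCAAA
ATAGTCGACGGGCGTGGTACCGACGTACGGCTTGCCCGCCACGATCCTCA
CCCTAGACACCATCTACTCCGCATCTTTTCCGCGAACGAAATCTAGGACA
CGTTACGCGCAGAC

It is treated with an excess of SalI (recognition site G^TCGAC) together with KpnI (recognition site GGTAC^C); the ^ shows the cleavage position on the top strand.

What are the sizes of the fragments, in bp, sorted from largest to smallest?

The SalI site (GTCGAC) starts at position 54.
SalI cuts after the first base of each site, so after position 54.
The KpnI site (GGTACC) starts at position 66.
KpnI cuts after base 5 of each site (before the last base), so after position 70.
Combined cut positions: 54, 70.
Linear molecule, 2 cuts → 3 fragments:
  1–54 → 54 bp
  55–70 → 16 bp
  71–164 → 94 bp
Sorted largest to smallest: 94, 54, 16 bp.

94, 54, 16 bp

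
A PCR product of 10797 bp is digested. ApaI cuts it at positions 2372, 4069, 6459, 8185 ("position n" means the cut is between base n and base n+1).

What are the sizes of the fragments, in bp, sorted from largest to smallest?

Linear molecule, 4 cuts → 5 fragments:
  2372 − 0 = 2372 bp
  4069 − 2372 = 1697 bp
  6459 − 4069 = 2390 bp
  8185 − 6459 = 1726 bp
  10797 − 8185 = 2612 bp
Sorted largest to smallest: 2612, 2390, 2372, 1726, 1697 bp.

2612, 2390, 2372, 1726, 1697 bp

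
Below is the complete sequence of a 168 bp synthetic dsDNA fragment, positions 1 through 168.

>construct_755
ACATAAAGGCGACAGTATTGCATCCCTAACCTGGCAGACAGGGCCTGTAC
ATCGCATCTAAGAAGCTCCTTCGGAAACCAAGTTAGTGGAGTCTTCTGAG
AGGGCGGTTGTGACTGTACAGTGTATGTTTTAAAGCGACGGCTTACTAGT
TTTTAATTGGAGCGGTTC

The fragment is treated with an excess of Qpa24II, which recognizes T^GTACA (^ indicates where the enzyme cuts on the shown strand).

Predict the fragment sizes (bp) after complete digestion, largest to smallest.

Qpa24II sites (TGTACA) start at positions 46, 115.
Qpa24II cuts after the first base of each site, so after positions 46, 115.
Linear molecule, 2 cuts → 3 fragments:
  1–46 → 46 bp
  47–115 → 69 bp
  116–168 → 53 bp
Sorted largest to smallest: 69, 53, 46 bp.

69, 53, 46 bp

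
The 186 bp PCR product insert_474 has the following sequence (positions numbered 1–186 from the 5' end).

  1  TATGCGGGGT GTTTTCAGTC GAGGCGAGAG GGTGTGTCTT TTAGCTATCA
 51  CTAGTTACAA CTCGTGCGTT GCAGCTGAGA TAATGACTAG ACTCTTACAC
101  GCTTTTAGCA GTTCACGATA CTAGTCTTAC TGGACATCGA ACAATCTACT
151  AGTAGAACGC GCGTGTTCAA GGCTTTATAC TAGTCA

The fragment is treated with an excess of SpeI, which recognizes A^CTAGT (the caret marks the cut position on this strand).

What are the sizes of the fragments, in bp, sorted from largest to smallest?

SpeI sites (ACTAGT) start at positions 50, 120, 148, 179.
SpeI cuts after the first base of each site, so after positions 50, 120, 148, 179.
Linear molecule, 4 cuts → 5 fragments:
  1–50 → 50 bp
  51–120 → 70 bp
  121–148 → 28 bp
  149–179 → 31 bp
  180–186 → 7 bp
Sorted largest to smallest: 70, 50, 31, 28, 7 bp.

70, 50, 31, 28, 7 bp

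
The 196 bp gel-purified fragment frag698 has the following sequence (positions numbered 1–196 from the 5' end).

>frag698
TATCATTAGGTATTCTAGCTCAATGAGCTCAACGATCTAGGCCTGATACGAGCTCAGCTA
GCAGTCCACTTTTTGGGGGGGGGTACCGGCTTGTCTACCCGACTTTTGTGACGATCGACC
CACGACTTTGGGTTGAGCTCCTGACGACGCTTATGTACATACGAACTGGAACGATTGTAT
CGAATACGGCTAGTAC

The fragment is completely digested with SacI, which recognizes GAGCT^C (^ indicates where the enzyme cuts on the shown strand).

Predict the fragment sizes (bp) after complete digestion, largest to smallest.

85, 57, 29, 25 bp

SacI sites (GAGCTC) start at positions 25, 50, 135.
SacI cuts after base 5 of each site (before the last base), so after positions 29, 54, 139.
Linear molecule, 3 cuts → 4 fragments:
  1–29 → 29 bp
  30–54 → 25 bp
  55–139 → 85 bp
  140–196 → 57 bp
Sorted largest to smallest: 85, 57, 29, 25 bp.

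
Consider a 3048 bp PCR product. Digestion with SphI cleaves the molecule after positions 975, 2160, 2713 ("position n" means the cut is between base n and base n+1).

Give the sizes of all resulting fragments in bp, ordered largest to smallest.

Linear molecule, 3 cuts → 4 fragments:
  975 − 0 = 975 bp
  2160 − 975 = 1185 bp
  2713 − 2160 = 553 bp
  3048 − 2713 = 335 bp
Sorted largest to smallest: 1185, 975, 553, 335 bp.

1185, 975, 553, 335 bp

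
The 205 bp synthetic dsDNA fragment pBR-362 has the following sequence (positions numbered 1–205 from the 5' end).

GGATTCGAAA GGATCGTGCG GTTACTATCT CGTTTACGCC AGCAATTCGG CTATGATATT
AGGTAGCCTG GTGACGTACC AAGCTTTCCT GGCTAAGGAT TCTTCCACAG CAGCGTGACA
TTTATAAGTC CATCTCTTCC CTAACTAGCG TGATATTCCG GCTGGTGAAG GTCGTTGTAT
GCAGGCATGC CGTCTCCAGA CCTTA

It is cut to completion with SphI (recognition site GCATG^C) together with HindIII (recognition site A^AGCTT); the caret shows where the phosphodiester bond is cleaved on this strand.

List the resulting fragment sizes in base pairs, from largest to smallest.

The SphI site (GCATGC) starts at position 185.
SphI cuts after base 5 of each site (before the last base), so after position 189.
The HindIII site (AAGCTT) starts at position 81.
HindIII cuts after the first base of each site, so after position 81.
Combined cut positions: 81, 189.
Linear molecule, 2 cuts → 3 fragments:
  1–81 → 81 bp
  82–189 → 108 bp
  190–205 → 16 bp
Sorted largest to smallest: 108, 81, 16 bp.

108, 81, 16 bp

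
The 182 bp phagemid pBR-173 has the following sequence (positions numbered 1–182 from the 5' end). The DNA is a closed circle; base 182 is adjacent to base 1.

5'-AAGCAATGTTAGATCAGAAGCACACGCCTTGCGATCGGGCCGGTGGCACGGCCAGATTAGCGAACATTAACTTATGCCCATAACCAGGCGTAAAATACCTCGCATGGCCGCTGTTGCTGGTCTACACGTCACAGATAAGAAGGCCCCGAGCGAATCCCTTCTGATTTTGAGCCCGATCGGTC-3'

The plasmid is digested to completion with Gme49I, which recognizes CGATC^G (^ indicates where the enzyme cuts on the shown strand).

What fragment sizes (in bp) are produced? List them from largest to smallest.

142, 40 bp

Gme49I sites (CGATCG) start at positions 32, 174.
Gme49I cuts after base 5 of each site (before the last base), so after positions 36, 178.
Circular molecule, 2 cuts → 2 fragments:
  37–178 → 142 bp
  179–182 then 1–36 → 4 + 36 = 40 bp
Sorted largest to smallest: 142, 40 bp.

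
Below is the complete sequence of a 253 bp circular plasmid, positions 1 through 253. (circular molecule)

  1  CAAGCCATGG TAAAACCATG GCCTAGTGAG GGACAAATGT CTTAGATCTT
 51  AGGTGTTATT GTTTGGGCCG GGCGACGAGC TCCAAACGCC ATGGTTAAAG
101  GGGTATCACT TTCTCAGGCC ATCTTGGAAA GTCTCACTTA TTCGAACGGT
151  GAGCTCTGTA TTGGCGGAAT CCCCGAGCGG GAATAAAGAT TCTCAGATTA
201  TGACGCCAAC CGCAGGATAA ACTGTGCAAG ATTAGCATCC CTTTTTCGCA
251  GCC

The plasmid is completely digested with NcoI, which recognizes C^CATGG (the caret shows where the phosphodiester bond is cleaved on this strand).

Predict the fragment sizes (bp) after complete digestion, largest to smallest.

NcoI sites (CCATGG) start at positions 5, 16, 89.
NcoI cuts after the first base of each site, so after positions 5, 16, 89.
Circular molecule, 3 cuts → 3 fragments:
  6–16 → 11 bp
  17–89 → 73 bp
  90–253 then 1–5 → 164 + 5 = 169 bp
Sorted largest to smallest: 169, 73, 11 bp.

169, 73, 11 bp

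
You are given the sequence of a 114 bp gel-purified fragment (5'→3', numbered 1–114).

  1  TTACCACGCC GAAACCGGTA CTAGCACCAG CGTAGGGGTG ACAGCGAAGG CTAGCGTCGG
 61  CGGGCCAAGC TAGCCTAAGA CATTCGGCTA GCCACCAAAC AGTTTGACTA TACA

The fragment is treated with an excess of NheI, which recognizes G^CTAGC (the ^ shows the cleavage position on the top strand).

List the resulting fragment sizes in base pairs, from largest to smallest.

50, 27, 19, 18 bp

NheI sites (GCTAGC) start at positions 50, 69, 87.
NheI cuts after the first base of each site, so after positions 50, 69, 87.
Linear molecule, 3 cuts → 4 fragments:
  1–50 → 50 bp
  51–69 → 19 bp
  70–87 → 18 bp
  88–114 → 27 bp
Sorted largest to smallest: 50, 27, 19, 18 bp.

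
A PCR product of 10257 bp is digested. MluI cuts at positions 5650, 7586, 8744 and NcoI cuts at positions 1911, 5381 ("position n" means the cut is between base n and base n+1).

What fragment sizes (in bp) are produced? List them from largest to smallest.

Combined cut positions (sorted): 1911, 5381, 5650, 7586, 8744.
Linear molecule, 5 cuts → 6 fragments:
  1911 − 0 = 1911 bp
  5381 − 1911 = 3470 bp
  5650 − 5381 = 269 bp
  7586 − 5650 = 1936 bp
  8744 − 7586 = 1158 bp
  10257 − 8744 = 1513 bp
Sorted largest to smallest: 3470, 1936, 1911, 1513, 1158, 269 bp.

3470, 1936, 1911, 1513, 1158, 269 bp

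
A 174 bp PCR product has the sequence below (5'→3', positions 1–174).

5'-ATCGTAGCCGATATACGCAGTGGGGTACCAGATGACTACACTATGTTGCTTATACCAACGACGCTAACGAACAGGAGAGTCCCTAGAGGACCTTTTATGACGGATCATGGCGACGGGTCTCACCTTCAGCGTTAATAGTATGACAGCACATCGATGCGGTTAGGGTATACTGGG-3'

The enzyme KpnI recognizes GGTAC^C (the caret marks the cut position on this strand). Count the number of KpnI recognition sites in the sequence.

1

GGTACC occurs starting at position 24.
KpnI cuts at 1 site.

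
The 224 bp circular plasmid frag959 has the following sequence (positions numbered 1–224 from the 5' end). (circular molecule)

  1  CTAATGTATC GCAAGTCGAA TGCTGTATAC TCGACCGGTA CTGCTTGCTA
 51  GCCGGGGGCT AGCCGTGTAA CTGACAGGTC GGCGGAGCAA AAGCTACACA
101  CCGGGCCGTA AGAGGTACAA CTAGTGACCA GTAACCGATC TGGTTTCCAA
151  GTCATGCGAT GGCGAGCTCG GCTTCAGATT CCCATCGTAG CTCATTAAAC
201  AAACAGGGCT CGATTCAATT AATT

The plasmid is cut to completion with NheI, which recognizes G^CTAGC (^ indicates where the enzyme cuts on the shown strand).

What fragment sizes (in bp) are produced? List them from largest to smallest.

213, 11 bp

NheI sites (GCTAGC) start at positions 47, 58.
NheI cuts after the first base of each site, so after positions 47, 58.
Circular molecule, 2 cuts → 2 fragments:
  48–58 → 11 bp
  59–224 then 1–47 → 166 + 47 = 213 bp
Sorted largest to smallest: 213, 11 bp.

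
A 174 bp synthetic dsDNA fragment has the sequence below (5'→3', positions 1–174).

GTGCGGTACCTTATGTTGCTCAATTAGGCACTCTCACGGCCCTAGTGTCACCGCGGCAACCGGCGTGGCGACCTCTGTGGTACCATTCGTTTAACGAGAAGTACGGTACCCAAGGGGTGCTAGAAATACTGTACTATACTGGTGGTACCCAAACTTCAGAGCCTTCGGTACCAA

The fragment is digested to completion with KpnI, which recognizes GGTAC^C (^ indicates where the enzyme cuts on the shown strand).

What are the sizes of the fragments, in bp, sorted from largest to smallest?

KpnI sites (GGTACC) start at positions 5, 79, 105, 144, 167.
KpnI cuts after base 5 of each site (before the last base), so after positions 9, 83, 109, 148, 171.
Linear molecule, 5 cuts → 6 fragments:
  1–9 → 9 bp
  10–83 → 74 bp
  84–109 → 26 bp
  110–148 → 39 bp
  149–171 → 23 bp
  172–174 → 3 bp
Sorted largest to smallest: 74, 39, 26, 23, 9, 3 bp.

74, 39, 26, 23, 9, 3 bp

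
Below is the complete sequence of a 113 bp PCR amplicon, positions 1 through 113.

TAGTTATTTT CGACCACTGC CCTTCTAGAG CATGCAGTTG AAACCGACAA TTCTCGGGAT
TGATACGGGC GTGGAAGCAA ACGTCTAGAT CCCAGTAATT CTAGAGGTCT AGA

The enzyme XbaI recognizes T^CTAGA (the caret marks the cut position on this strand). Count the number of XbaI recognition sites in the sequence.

4

TCTAGA occurs starting at positions 24, 84, 100, 108.
XbaI cuts at 4 sites.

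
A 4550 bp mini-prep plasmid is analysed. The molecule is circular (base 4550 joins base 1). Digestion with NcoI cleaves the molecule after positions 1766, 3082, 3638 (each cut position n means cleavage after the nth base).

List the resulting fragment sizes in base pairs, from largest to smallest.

2678, 1316, 556 bp

Circular molecule, 3 cuts → 3 fragments:
  3082 − 1766 = 1316 bp
  3638 − 3082 = 556 bp
  wrap: 4550 − 3638 + 1766 = 2678 bp
Sorted largest to smallest: 2678, 1316, 556 bp.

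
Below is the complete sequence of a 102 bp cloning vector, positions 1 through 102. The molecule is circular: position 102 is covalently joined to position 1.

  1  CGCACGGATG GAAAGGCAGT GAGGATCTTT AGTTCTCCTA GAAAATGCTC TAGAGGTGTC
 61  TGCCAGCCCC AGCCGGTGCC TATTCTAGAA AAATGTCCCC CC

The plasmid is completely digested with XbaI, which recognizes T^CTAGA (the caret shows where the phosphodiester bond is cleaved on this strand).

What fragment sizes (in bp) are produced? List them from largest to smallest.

XbaI sites (TCTAGA) start at positions 49, 84.
XbaI cuts after the first base of each site, so after positions 49, 84.
Circular molecule, 2 cuts → 2 fragments:
  50–84 → 35 bp
  85–102 then 1–49 → 18 + 49 = 67 bp
Sorted largest to smallest: 67, 35 bp.

67, 35 bp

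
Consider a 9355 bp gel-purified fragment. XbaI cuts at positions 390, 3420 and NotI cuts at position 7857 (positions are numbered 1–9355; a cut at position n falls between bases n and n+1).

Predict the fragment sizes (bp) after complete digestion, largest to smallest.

4437, 3030, 1498, 390 bp

Combined cut positions (sorted): 390, 3420, 7857.
Linear molecule, 3 cuts → 4 fragments:
  390 − 0 = 390 bp
  3420 − 390 = 3030 bp
  7857 − 3420 = 4437 bp
  9355 − 7857 = 1498 bp
Sorted largest to smallest: 4437, 3030, 1498, 390 bp.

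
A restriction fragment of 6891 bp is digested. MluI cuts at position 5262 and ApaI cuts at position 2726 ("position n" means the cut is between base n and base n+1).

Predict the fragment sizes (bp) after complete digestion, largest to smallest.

2726, 2536, 1629 bp

Combined cut positions (sorted): 2726, 5262.
Linear molecule, 2 cuts → 3 fragments:
  2726 − 0 = 2726 bp
  5262 − 2726 = 2536 bp
  6891 − 5262 = 1629 bp
Sorted largest to smallest: 2726, 2536, 1629 bp.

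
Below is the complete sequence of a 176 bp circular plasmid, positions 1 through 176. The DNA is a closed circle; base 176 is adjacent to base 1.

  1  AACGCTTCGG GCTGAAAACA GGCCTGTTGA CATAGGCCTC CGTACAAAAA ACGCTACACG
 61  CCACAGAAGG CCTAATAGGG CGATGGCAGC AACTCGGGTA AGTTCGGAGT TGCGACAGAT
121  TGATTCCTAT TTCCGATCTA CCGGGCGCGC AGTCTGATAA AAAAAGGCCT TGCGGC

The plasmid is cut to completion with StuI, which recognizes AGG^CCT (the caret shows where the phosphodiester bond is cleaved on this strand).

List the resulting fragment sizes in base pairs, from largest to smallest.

97, 34, 31, 14 bp

StuI sites (AGGCCT) start at positions 20, 34, 68, 165.
StuI cuts after base 3 of each site, so after positions 22, 36, 70, 167.
Circular molecule, 4 cuts → 4 fragments:
  23–36 → 14 bp
  37–70 → 34 bp
  71–167 → 97 bp
  168–176 then 1–22 → 9 + 22 = 31 bp
Sorted largest to smallest: 97, 34, 31, 14 bp.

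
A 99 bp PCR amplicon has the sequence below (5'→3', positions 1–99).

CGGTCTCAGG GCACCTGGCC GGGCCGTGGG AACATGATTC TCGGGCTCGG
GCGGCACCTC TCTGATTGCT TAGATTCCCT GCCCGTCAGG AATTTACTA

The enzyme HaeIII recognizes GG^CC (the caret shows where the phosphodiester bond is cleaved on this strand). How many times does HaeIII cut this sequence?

GGCC occurs starting at positions 17, 22.
HaeIII cuts at 2 sites.

2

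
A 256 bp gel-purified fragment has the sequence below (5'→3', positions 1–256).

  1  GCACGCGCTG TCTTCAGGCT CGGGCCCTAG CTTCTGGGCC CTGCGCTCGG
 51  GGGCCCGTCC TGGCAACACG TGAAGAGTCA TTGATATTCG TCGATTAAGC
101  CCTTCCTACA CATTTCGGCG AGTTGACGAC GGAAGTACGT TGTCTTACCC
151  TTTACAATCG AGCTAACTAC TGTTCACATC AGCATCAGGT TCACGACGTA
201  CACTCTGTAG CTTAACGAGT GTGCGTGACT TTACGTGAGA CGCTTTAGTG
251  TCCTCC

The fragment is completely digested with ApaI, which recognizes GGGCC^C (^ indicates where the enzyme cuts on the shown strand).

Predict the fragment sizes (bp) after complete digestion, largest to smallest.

201, 26, 15, 14 bp

ApaI sites (GGGCCC) start at positions 22, 36, 51.
ApaI cuts after base 5 of each site (before the last base), so after positions 26, 40, 55.
Linear molecule, 3 cuts → 4 fragments:
  1–26 → 26 bp
  27–40 → 14 bp
  41–55 → 15 bp
  56–256 → 201 bp
Sorted largest to smallest: 201, 26, 15, 14 bp.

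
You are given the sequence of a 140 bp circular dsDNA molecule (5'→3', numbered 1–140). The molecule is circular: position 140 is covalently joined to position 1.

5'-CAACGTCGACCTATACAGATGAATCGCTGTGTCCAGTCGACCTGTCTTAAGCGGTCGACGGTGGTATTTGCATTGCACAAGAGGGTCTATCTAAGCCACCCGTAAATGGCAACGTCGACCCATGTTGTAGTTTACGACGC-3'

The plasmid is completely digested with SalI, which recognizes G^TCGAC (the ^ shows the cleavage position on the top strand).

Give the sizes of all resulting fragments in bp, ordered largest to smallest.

SalI sites (GTCGAC) start at positions 5, 36, 54, 114.
SalI cuts after the first base of each site, so after positions 5, 36, 54, 114.
Circular molecule, 4 cuts → 4 fragments:
  6–36 → 31 bp
  37–54 → 18 bp
  55–114 → 60 bp
  115–140 then 1–5 → 26 + 5 = 31 bp
Sorted largest to smallest: 60, 31, 31, 18 bp.

60, 31, 31, 18 bp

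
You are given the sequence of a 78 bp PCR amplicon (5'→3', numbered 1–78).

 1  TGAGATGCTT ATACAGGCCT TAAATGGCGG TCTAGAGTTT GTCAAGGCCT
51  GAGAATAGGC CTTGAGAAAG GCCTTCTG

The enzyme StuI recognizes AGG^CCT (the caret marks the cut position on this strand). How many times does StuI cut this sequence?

4

AGGCCT occurs starting at positions 15, 45, 57, 69.
StuI cuts at 4 sites.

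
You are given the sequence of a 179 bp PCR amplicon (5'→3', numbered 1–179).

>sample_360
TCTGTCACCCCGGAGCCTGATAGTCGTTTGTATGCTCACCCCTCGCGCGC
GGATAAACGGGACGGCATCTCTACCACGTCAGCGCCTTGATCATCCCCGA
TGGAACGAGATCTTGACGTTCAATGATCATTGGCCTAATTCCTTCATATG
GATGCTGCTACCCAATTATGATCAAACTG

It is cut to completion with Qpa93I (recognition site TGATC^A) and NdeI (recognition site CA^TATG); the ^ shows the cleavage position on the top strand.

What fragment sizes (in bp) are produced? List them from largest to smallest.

Qpa93I sites (TGATCA) start at positions 88, 124, 169.
Qpa93I cuts after base 5 of each site (before the last base), so after positions 92, 128, 173.
The NdeI site (CATATG) starts at position 145.
NdeI cuts after base 2 of each site, so after position 146.
Combined cut positions: 92, 128, 146, 173.
Linear molecule, 4 cuts → 5 fragments:
  1–92 → 92 bp
  93–128 → 36 bp
  129–146 → 18 bp
  147–173 → 27 bp
  174–179 → 6 bp
Sorted largest to smallest: 92, 36, 27, 18, 6 bp.

92, 36, 27, 18, 6 bp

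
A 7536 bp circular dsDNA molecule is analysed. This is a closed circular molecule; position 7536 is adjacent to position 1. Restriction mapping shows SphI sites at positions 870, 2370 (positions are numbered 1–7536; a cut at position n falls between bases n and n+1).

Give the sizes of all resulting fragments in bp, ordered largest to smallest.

Circular molecule, 2 cuts → 2 fragments:
  2370 − 870 = 1500 bp
  wrap: 7536 − 2370 + 870 = 6036 bp
Sorted largest to smallest: 6036, 1500 bp.

6036, 1500 bp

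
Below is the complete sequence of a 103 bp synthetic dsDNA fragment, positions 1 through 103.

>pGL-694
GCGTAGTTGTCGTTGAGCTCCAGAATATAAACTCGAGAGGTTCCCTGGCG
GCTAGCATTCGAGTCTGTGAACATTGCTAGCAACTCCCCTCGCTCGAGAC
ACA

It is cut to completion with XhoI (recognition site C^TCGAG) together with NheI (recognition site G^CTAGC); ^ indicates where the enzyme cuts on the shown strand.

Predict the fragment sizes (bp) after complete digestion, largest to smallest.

32, 25, 19, 17, 10 bp

XhoI sites (CTCGAG) start at positions 32, 93.
XhoI cuts after the first base of each site, so after positions 32, 93.
NheI sites (GCTAGC) start at positions 51, 76.
NheI cuts after the first base of each site, so after positions 51, 76.
Combined cut positions: 32, 51, 76, 93.
Linear molecule, 4 cuts → 5 fragments:
  1–32 → 32 bp
  33–51 → 19 bp
  52–76 → 25 bp
  77–93 → 17 bp
  94–103 → 10 bp
Sorted largest to smallest: 32, 25, 19, 17, 10 bp.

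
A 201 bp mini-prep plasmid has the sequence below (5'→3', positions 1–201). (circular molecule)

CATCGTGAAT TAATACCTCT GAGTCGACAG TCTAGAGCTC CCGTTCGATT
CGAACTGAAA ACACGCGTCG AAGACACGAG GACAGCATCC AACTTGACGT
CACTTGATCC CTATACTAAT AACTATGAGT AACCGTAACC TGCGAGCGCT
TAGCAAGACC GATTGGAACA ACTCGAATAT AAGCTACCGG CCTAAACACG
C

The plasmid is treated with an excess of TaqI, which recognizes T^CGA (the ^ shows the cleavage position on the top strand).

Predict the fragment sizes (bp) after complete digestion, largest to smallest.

TaqI sites (TCGA) start at positions 24, 45, 50, 68, 173.
TaqI cuts after the first base of each site, so after positions 24, 45, 50, 68, 173.
Circular molecule, 5 cuts → 5 fragments:
  25–45 → 21 bp
  46–50 → 5 bp
  51–68 → 18 bp
  69–173 → 105 bp
  174–201 then 1–24 → 28 + 24 = 52 bp
Sorted largest to smallest: 105, 52, 21, 18, 5 bp.

105, 52, 21, 18, 5 bp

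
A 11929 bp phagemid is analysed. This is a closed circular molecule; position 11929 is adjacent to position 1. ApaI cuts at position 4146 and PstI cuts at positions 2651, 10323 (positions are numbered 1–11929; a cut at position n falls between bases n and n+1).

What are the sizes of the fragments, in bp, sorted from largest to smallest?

Combined cut positions (sorted): 2651, 4146, 10323.
Circular molecule, 3 cuts → 3 fragments:
  4146 − 2651 = 1495 bp
  10323 − 4146 = 6177 bp
  wrap: 11929 − 10323 + 2651 = 4257 bp
Sorted largest to smallest: 6177, 4257, 1495 bp.

6177, 4257, 1495 bp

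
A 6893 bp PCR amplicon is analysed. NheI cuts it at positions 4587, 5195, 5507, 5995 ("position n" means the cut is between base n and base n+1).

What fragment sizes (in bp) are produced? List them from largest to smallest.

Linear molecule, 4 cuts → 5 fragments:
  4587 − 0 = 4587 bp
  5195 − 4587 = 608 bp
  5507 − 5195 = 312 bp
  5995 − 5507 = 488 bp
  6893 − 5995 = 898 bp
Sorted largest to smallest: 4587, 898, 608, 488, 312 bp.

4587, 898, 608, 488, 312 bp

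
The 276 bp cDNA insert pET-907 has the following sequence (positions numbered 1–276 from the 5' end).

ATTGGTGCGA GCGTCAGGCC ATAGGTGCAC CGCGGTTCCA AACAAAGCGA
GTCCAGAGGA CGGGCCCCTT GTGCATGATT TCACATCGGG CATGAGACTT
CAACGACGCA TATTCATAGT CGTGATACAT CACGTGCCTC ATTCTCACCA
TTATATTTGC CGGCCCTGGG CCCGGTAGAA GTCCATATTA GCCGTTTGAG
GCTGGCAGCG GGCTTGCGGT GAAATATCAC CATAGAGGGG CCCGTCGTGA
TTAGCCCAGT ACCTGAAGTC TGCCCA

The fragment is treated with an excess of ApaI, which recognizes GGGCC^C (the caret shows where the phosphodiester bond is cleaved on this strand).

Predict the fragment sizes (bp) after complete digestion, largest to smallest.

106, 70, 66, 34 bp

ApaI sites (GGGCCC) start at positions 62, 168, 238.
ApaI cuts after base 5 of each site (before the last base), so after positions 66, 172, 242.
Linear molecule, 3 cuts → 4 fragments:
  1–66 → 66 bp
  67–172 → 106 bp
  173–242 → 70 bp
  243–276 → 34 bp
Sorted largest to smallest: 106, 70, 66, 34 bp.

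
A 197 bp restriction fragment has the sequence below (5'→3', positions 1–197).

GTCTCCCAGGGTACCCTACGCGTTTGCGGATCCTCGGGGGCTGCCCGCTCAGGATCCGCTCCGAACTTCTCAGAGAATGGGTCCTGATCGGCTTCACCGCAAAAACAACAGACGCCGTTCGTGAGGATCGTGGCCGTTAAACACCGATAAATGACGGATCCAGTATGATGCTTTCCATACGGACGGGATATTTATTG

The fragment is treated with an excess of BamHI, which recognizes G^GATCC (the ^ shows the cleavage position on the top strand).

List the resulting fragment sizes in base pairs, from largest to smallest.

104, 41, 28, 24 bp

BamHI sites (GGATCC) start at positions 28, 52, 156.
BamHI cuts after the first base of each site, so after positions 28, 52, 156.
Linear molecule, 3 cuts → 4 fragments:
  1–28 → 28 bp
  29–52 → 24 bp
  53–156 → 104 bp
  157–197 → 41 bp
Sorted largest to smallest: 104, 41, 28, 24 bp.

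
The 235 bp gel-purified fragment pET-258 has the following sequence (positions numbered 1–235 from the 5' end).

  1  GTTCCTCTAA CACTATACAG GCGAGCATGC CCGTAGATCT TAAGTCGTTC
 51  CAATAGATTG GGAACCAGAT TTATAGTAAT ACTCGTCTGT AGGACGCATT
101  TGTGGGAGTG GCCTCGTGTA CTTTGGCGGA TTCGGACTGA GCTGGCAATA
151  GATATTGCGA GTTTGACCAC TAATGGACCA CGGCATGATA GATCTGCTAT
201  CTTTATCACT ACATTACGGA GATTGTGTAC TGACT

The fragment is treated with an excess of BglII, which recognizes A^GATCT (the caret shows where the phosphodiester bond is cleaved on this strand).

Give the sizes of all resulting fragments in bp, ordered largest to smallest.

BglII sites (AGATCT) start at positions 35, 190.
BglII cuts after the first base of each site, so after positions 35, 190.
Linear molecule, 2 cuts → 3 fragments:
  1–35 → 35 bp
  36–190 → 155 bp
  191–235 → 45 bp
Sorted largest to smallest: 155, 45, 35 bp.

155, 45, 35 bp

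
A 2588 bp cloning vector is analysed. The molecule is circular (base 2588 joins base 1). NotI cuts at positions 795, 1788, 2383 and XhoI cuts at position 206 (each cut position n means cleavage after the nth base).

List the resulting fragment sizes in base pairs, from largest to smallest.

993, 595, 589, 411 bp

Combined cut positions (sorted): 206, 795, 1788, 2383.
Circular molecule, 4 cuts → 4 fragments:
  795 − 206 = 589 bp
  1788 − 795 = 993 bp
  2383 − 1788 = 595 bp
  wrap: 2588 − 2383 + 206 = 411 bp
Sorted largest to smallest: 993, 595, 589, 411 bp.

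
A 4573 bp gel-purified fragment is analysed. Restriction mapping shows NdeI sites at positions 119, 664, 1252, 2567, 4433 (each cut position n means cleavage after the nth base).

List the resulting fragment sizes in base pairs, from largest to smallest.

1866, 1315, 588, 545, 140, 119 bp

Linear molecule, 5 cuts → 6 fragments:
  119 − 0 = 119 bp
  664 − 119 = 545 bp
  1252 − 664 = 588 bp
  2567 − 1252 = 1315 bp
  4433 − 2567 = 1866 bp
  4573 − 4433 = 140 bp
Sorted largest to smallest: 1866, 1315, 588, 545, 140, 119 bp.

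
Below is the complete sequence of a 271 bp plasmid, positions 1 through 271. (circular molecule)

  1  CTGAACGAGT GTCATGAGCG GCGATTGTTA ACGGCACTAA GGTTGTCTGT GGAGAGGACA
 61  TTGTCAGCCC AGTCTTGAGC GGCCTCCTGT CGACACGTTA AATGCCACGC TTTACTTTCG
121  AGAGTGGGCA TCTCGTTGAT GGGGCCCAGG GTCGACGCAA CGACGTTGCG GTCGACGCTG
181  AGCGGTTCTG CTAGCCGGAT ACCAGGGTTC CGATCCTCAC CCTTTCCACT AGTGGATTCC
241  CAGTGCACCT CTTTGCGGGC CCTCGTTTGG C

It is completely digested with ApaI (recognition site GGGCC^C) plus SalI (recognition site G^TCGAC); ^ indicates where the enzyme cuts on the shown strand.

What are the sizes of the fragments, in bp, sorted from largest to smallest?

99, 90, 57, 20, 5 bp

ApaI sites (GGGCCC) start at positions 142, 257.
ApaI cuts after base 5 of each site (before the last base), so after positions 146, 261.
SalI sites (GTCGAC) start at positions 89, 151, 171.
SalI cuts after the first base of each site, so after positions 89, 151, 171.
Combined cut positions: 89, 146, 151, 171, 261.
Circular molecule, 5 cuts → 5 fragments:
  90–146 → 57 bp
  147–151 → 5 bp
  152–171 → 20 bp
  172–261 → 90 bp
  262–271 then 1–89 → 10 + 89 = 99 bp
Sorted largest to smallest: 99, 90, 57, 20, 5 bp.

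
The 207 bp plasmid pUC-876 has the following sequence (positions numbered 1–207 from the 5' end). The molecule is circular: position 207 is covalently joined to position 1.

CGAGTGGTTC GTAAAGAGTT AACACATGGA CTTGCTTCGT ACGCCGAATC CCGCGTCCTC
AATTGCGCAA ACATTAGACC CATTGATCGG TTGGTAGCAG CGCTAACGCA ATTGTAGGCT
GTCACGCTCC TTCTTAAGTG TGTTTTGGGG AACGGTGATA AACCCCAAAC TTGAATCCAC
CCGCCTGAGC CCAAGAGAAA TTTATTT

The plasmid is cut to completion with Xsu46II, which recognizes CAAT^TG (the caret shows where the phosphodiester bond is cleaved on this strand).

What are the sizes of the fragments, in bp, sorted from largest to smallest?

158, 49 bp

Xsu46II sites (CAATTG) start at positions 60, 109.
Xsu46II cuts after base 4 of each site, so after positions 63, 112.
Circular molecule, 2 cuts → 2 fragments:
  64–112 → 49 bp
  113–207 then 1–63 → 95 + 63 = 158 bp
Sorted largest to smallest: 158, 49 bp.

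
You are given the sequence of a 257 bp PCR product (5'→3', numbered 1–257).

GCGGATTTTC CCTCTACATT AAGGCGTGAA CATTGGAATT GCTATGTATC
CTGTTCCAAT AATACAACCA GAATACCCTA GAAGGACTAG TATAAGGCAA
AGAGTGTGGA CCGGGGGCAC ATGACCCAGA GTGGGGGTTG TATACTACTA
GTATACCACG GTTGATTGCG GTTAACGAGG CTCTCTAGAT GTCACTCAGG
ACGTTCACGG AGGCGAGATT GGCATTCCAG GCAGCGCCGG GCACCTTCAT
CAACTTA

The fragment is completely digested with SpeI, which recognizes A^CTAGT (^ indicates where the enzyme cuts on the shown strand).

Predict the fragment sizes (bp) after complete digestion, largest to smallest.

110, 86, 61 bp

SpeI sites (ACTAGT) start at positions 86, 147.
SpeI cuts after the first base of each site, so after positions 86, 147.
Linear molecule, 2 cuts → 3 fragments:
  1–86 → 86 bp
  87–147 → 61 bp
  148–257 → 110 bp
Sorted largest to smallest: 110, 86, 61 bp.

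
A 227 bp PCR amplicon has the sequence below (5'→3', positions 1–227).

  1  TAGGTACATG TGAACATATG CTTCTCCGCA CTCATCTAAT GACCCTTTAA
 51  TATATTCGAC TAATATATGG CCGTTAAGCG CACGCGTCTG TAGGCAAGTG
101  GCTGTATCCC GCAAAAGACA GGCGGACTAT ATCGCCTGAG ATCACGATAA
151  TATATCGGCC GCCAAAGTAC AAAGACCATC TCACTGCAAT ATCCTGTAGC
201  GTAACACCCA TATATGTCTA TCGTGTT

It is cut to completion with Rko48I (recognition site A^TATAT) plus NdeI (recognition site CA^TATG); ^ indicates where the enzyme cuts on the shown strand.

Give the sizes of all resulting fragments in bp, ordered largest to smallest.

Rko48I sites (ATATAT) start at positions 50, 63, 150, 210.
Rko48I cuts after the first base of each site, so after positions 50, 63, 150, 210.
The NdeI site (CATATG) starts at position 15.
NdeI cuts after base 2 of each site, so after position 16.
Combined cut positions: 16, 50, 63, 150, 210.
Linear molecule, 5 cuts → 6 fragments:
  1–16 → 16 bp
  17–50 → 34 bp
  51–63 → 13 bp
  64–150 → 87 bp
  151–210 → 60 bp
  211–227 → 17 bp
Sorted largest to smallest: 87, 60, 34, 17, 16, 13 bp.

87, 60, 34, 17, 16, 13 bp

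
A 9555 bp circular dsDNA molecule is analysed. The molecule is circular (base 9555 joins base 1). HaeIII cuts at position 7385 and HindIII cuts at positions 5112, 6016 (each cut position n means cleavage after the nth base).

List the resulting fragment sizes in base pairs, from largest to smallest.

Combined cut positions (sorted): 5112, 6016, 7385.
Circular molecule, 3 cuts → 3 fragments:
  6016 − 5112 = 904 bp
  7385 − 6016 = 1369 bp
  wrap: 9555 − 7385 + 5112 = 7282 bp
Sorted largest to smallest: 7282, 1369, 904 bp.

7282, 1369, 904 bp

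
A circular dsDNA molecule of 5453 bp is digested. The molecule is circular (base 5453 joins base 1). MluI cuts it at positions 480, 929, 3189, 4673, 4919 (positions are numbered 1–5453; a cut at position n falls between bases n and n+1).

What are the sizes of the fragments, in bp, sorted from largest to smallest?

2260, 1484, 1014, 449, 246 bp

Circular molecule, 5 cuts → 5 fragments:
  929 − 480 = 449 bp
  3189 − 929 = 2260 bp
  4673 − 3189 = 1484 bp
  4919 − 4673 = 246 bp
  wrap: 5453 − 4919 + 480 = 1014 bp
Sorted largest to smallest: 2260, 1484, 1014, 449, 246 bp.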